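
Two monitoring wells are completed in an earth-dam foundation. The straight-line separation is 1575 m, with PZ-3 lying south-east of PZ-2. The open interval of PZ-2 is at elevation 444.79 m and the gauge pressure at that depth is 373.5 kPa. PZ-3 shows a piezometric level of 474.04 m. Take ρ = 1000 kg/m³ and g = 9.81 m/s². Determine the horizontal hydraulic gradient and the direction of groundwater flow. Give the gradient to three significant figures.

Pressure head at PZ-2: ψ = P/(ρg) = 373.5×1000 / (1000 × 9.81) = 38.07 m.
Total head at PZ-2: h = z + ψ = 444.79 + 38.07 = 482.86 m.
Total head at PZ-3: h = 474.04 m (water level in the piezometer is the total head).
Head difference: h(PZ-2) − h(PZ-3) = 482.86 − 474.04 = 8.82 m.
Hydraulic gradient: i = |Δh| / L = 8.82 / 1575 = 0.00560.
Flow is from higher to lower head: from PZ-2 toward PZ-3, i.e. toward the south-east.

i ≈ 0.00560; groundwater flows toward the south-east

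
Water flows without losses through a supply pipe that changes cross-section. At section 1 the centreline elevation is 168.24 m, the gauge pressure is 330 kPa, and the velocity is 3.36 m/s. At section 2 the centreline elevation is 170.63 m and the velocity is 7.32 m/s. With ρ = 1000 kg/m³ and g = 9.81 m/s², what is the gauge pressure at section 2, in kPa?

Pressure head at 1: ψ₁ = P₁/(ρg) = 330×1000 / (1000 × 9.81) = 33.64 m.
Velocity heads: v₁²/2g = 3.36²/19.62 = 0.575 m; v₂²/2g = 7.32²/19.62 = 2.731 m.
Total head H = z₁ + ψ₁ + v₁²/2g = 168.24 + 33.64 + 0.575 = 202.45 m.
ψ₂ = H − z₂ − v₂²/2g = 202.45 − 170.63 − 2.731 = 29.09 m.
P₂ = ρgψ₂ = 1000 × 9.81 × 29.09 ≈ 285 kPa.

P₂ ≈ 285 kPa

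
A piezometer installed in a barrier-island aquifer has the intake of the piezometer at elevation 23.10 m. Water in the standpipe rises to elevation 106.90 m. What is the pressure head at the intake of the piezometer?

Total head h = 106.90 m (the water-surface elevation in the piezometer).
Pressure head ψ = h − z = 106.90 − 23.10 = 83.80 m.

ψ ≈ 83.80 m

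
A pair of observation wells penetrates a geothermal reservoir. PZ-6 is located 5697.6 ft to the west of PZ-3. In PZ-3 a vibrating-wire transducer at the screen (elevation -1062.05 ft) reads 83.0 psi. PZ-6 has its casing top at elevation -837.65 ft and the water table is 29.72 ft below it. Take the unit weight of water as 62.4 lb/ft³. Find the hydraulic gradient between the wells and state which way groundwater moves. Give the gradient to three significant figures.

Pressure head at PZ-3: ψ = 144·P/γ = 144 × 83.0 / 62.4 = 191.54 ft.
Total head at PZ-3: h = z + ψ = -1062.05 + 191.54 = -870.51 ft.
Total head at PZ-6: h = -837.65 − 29.72 = -867.37 ft.
Head difference: h(PZ-3) − h(PZ-6) = -870.51 − (-867.37) = -3.14 ft.
Hydraulic gradient: i = |Δh| / L = 3.14 / 5697.6 = 0.000551.
Flow is from higher to lower head: from PZ-6 toward PZ-3, i.e. toward the east.

i ≈ 0.000551; groundwater flows toward the east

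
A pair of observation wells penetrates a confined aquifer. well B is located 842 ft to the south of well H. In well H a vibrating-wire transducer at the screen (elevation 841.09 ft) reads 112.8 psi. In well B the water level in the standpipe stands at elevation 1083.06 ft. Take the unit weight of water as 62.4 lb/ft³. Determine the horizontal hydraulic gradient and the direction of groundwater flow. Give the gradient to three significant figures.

i ≈ 0.0218; groundwater flows toward the south

Pressure head at well H: ψ = 144·P/γ = 144 × 112.8 / 62.4 = 260.31 ft.
Total head at well H: h = z + ψ = 841.09 + 260.31 = 1101.40 ft.
Total head at well B: h = 1083.06 ft (water level in the piezometer is the total head).
Head difference: h(well H) − h(well B) = 1101.40 − 1083.06 = 18.34 ft.
Hydraulic gradient: i = |Δh| / L = 18.34 / 842 = 0.0218.
Flow is from higher to lower head: from well H toward well B, i.e. toward the south.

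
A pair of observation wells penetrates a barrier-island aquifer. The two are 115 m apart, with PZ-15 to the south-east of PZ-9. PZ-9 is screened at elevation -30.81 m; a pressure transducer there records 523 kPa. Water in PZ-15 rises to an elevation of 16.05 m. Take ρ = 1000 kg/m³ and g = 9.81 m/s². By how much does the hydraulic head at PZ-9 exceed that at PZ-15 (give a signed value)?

Δh ≈ 6.45 m

Pressure head at PZ-9: ψ = P/(ρg) = 523×1000 / (1000 × 9.81) = 53.31 m.
Total head at PZ-9: h = z + ψ = -30.81 + 53.31 = 22.50 m.
Total head at PZ-15: h = 16.05 m (water level in the piezometer is the total head).
Head difference: h(PZ-9) − h(PZ-15) = 22.50 − 16.05 = 6.45 m.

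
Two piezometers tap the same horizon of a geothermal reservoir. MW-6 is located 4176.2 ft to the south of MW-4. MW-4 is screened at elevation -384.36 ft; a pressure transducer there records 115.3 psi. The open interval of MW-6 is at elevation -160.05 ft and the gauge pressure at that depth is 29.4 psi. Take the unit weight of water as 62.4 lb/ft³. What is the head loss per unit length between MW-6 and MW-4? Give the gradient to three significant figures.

i ≈ 0.00624 ft/ft

Pressure head at MW-4: ψ = 144·P/γ = 144 × 115.3 / 62.4 = 266.08 ft.
Total head at MW-4: h = z + ψ = -384.36 + 266.08 = -118.28 ft.
Pressure head at MW-6: ψ = 144·P/γ = 144 × 29.4 / 62.4 = 67.85 ft.
Total head at MW-6: h = z + ψ = -160.05 + 67.85 = -92.20 ft.
Head difference: h(MW-4) − h(MW-6) = -118.28 − (-92.20) = -26.08 ft.
Hydraulic gradient: i = |Δh| / L = 26.08 / 4176.2 = 0.00624.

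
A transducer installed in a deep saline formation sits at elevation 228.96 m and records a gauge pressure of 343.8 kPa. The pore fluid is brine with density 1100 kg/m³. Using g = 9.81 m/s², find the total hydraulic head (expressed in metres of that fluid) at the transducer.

h ≈ 260.82 m

ψ = P/(ρg) = 343.8×1000 / (1100 × 9.81) = 31.86 m.
h = z + ψ = 228.96 + 31.86 = 260.82 m.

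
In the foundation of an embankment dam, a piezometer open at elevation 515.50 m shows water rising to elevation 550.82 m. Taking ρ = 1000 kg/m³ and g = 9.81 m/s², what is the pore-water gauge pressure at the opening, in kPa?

Pressure head ψ = h − z = 550.82 − 515.50 = 35.32 m.
P = ρgψ = 1000 × 9.81 × 35.32 = 346489 Pa ≈ 346 kPa.

P ≈ 346 kPa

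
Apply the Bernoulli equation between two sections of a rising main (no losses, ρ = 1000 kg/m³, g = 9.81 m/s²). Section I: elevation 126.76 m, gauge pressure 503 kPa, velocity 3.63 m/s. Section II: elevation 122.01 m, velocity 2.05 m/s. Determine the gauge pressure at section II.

P₂ ≈ 554 kPa

Pressure head at I: ψ₁ = P₁/(ρg) = 503×1000 / (1000 × 9.81) = 51.27 m.
Velocity heads: v₁²/2g = 3.63²/19.62 = 0.672 m; v₂²/2g = 2.05²/19.62 = 0.214 m.
Total head H = z₁ + ψ₁ + v₁²/2g = 126.76 + 51.27 + 0.672 = 178.70 m.
ψ₂ = H − z₂ − v₂²/2g = 178.70 − 122.01 − 0.214 = 56.48 m.
P₂ = ρgψ₂ = 1000 × 9.81 × 56.48 ≈ 554 kPa.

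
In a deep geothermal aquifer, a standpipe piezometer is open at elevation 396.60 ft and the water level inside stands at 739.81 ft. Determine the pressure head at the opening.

Total head h = 739.81 ft (the water-surface elevation in the piezometer).
Pressure head ψ = h − z = 739.81 − 396.60 = 343.21 ft.

ψ ≈ 343.21 ft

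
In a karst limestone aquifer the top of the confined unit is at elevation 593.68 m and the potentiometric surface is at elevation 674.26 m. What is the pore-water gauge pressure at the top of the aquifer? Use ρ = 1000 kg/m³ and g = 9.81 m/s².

Pressure head at the aquifer top: ψ = h − z = 674.26 − 593.68 = 80.58 m.
P = ρgψ = 1000 × 9.81 × 80.58 = 790490 Pa ≈ 790 kPa.

P ≈ 790 kPa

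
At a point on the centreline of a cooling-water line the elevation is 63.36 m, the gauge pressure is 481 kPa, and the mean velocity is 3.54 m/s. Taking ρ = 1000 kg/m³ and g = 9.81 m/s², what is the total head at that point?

h ≈ 113.03 m

Pressure head ψ = P/(ρg) = 481×1000 / (1000 × 9.81) = 49.03 m.
Velocity head = v²/(2g) = 3.54² / (2 × 9.81) = 0.639 m.
h = z + ψ + v²/(2g) = 63.36 + 49.03 + 0.639 = 113.03 m.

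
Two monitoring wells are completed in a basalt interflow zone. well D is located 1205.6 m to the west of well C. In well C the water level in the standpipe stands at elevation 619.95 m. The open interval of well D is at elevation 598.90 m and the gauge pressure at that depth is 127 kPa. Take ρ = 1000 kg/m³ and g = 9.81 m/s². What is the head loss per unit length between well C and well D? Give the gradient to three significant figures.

i ≈ 0.00672 m/m

Total head at well C: h = 619.95 m (water level in the piezometer is the total head).
Pressure head at well D: ψ = P/(ρg) = 127×1000 / (1000 × 9.81) = 12.95 m.
Total head at well D: h = z + ψ = 598.90 + 12.95 = 611.85 m.
Head difference: h(well C) − h(well D) = 619.95 − 611.85 = 8.10 m.
Hydraulic gradient: i = |Δh| / L = 8.10 / 1205.6 = 0.00672.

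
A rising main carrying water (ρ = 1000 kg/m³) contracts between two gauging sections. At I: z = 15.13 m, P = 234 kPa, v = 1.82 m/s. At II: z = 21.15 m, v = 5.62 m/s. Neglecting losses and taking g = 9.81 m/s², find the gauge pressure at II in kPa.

Pressure head at I: ψ₁ = P₁/(ρg) = 234×1000 / (1000 × 9.81) = 23.85 m.
Velocity heads: v₁²/2g = 1.82²/19.62 = 0.169 m; v₂²/2g = 5.62²/19.62 = 1.610 m.
Total head H = z₁ + ψ₁ + v₁²/2g = 15.13 + 23.85 + 0.169 = 39.15 m.
ψ₂ = H − z₂ − v₂²/2g = 39.15 − 21.15 − 1.610 = 16.39 m.
P₂ = ρgψ₂ = 1000 × 9.81 × 16.39 ≈ 161 kPa.

P₂ ≈ 161 kPa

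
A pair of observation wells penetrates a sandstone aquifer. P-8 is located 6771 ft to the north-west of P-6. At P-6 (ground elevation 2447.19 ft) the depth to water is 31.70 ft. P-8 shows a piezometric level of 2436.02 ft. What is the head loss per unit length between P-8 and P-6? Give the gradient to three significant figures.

Total head at P-6: h = 2447.19 − 31.70 = 2415.49 ft.
Total head at P-8: h = 2436.02 ft (water level in the piezometer is the total head).
Head difference: h(P-6) − h(P-8) = 2415.49 − 2436.02 = -20.53 ft.
Hydraulic gradient: i = |Δh| / L = 20.53 / 6771 = 0.00303.

i ≈ 0.00303 ft/ft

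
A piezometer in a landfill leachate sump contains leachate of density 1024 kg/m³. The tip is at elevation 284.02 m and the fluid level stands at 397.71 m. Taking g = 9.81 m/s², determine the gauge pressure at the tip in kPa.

P ≈ 1140 kPa

Pressure head ψ = h − z = 397.71 − 284.02 = 113.69 m.
P = ρgψ = 1024 × 9.81 × 113.69 = 1142066 Pa ≈ 1140 kPa.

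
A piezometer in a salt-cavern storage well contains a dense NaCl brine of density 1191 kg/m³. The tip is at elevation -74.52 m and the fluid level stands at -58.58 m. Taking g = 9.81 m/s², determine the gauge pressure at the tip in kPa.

P ≈ 186 kPa

Pressure head ψ = h − z = -58.58 − (-74.52) = 15.94 m.
P = ρgψ = 1191 × 9.81 × 15.94 = 186238 Pa ≈ 186 kPa.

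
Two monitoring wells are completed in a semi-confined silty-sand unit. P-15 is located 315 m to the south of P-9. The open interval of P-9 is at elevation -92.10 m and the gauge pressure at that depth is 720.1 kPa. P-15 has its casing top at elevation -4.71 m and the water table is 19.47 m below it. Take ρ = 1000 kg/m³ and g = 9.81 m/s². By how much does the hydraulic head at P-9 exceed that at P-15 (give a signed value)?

Pressure head at P-9: ψ = P/(ρg) = 720.1×1000 / (1000 × 9.81) = 73.40 m.
Total head at P-9: h = z + ψ = -92.10 + 73.40 = -18.70 m.
Total head at P-15: h = -4.71 − 19.47 = -24.18 m.
Head difference: h(P-9) − h(P-15) = -18.70 − (-24.18) = 5.48 m.

Δh ≈ 5.48 m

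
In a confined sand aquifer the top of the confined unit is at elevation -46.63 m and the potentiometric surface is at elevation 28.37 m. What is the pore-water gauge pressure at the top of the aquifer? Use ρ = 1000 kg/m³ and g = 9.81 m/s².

P ≈ 736 kPa

Pressure head at the aquifer top: ψ = h − z = 28.37 − (-46.63) = 75.00 m.
P = ρgψ = 1000 × 9.81 × 75.00 = 735750 Pa ≈ 736 kPa.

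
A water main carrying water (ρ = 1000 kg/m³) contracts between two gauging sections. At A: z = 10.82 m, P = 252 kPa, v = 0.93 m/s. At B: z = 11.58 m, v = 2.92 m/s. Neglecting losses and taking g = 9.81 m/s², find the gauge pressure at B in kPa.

Pressure head at A: ψ₁ = P₁/(ρg) = 252×1000 / (1000 × 9.81) = 25.69 m.
Velocity heads: v₁²/2g = 0.93²/19.62 = 0.044 m; v₂²/2g = 2.92²/19.62 = 0.435 m.
Total head H = z₁ + ψ₁ + v₁²/2g = 10.82 + 25.69 + 0.044 = 36.55 m.
ψ₂ = H − z₂ − v₂²/2g = 36.55 − 11.58 − 0.435 = 24.54 m.
P₂ = ρgψ₂ = 1000 × 9.81 × 24.54 ≈ 241 kPa.

P₂ ≈ 241 kPa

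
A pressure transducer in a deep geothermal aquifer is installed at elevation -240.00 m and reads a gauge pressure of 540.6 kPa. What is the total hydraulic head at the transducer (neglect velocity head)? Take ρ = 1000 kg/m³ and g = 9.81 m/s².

h ≈ -184.89 m

ψ = P/(ρg) = 540.6×1000 / (1000 × 9.81) = 55.11 m.
h = z + ψ = -240.00 + 55.11 = -184.89 m.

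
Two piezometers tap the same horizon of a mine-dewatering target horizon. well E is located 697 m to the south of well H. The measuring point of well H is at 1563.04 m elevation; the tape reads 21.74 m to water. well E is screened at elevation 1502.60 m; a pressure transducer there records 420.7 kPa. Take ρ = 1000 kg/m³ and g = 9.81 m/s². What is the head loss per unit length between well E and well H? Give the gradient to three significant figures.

Total head at well H: h = 1563.04 − 21.74 = 1541.30 m.
Pressure head at well E: ψ = P/(ρg) = 420.7×1000 / (1000 × 9.81) = 42.88 m.
Total head at well E: h = z + ψ = 1502.60 + 42.88 = 1545.48 m.
Head difference: h(well H) − h(well E) = 1541.30 − 1545.48 = -4.18 m.
Hydraulic gradient: i = |Δh| / L = 4.18 / 697 = 0.00600.

i ≈ 0.00600 m/m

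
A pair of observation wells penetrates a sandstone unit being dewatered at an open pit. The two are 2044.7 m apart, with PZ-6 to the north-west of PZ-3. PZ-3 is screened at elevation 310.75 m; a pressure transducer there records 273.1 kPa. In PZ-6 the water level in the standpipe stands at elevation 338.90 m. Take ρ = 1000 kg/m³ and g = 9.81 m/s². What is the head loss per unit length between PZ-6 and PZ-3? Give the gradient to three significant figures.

i ≈ 0.000152 m/m

Pressure head at PZ-3: ψ = P/(ρg) = 273.1×1000 / (1000 × 9.81) = 27.84 m.
Total head at PZ-3: h = z + ψ = 310.75 + 27.84 = 338.59 m.
Total head at PZ-6: h = 338.90 m (water level in the piezometer is the total head).
Head difference: h(PZ-3) − h(PZ-6) = 338.59 − 338.90 = -0.31 m.
Hydraulic gradient: i = |Δh| / L = 0.31 / 2044.7 = 0.000152.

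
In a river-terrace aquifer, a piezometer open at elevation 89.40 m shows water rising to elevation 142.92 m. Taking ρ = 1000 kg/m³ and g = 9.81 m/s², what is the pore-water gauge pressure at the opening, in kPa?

Pressure head ψ = h − z = 142.92 − 89.40 = 53.52 m.
P = ρgψ = 1000 × 9.81 × 53.52 = 525031 Pa ≈ 525 kPa.

P ≈ 525 kPa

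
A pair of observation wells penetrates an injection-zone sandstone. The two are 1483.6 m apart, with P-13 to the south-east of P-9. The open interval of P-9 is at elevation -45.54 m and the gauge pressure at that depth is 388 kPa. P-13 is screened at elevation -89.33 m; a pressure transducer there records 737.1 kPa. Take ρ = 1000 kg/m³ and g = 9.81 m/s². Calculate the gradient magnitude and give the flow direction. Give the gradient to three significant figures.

i ≈ 0.00553; groundwater flows toward the south-east

Pressure head at P-9: ψ = P/(ρg) = 388×1000 / (1000 × 9.81) = 39.55 m.
Total head at P-9: h = z + ψ = -45.54 + 39.55 = -5.99 m.
Pressure head at P-13: ψ = P/(ρg) = 737.1×1000 / (1000 × 9.81) = 75.14 m.
Total head at P-13: h = z + ψ = -89.33 + 75.14 = -14.19 m.
Head difference: h(P-9) − h(P-13) = -5.99 − (-14.19) = 8.20 m.
Hydraulic gradient: i = |Δh| / L = 8.20 / 1483.6 = 0.00553.
Flow is from higher to lower head: from P-9 toward P-13, i.e. toward the south-east.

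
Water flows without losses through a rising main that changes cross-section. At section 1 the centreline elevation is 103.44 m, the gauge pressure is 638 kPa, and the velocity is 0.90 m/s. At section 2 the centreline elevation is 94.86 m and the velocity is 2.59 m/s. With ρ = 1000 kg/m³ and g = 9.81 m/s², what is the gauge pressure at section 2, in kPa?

P₂ ≈ 719 kPa

Pressure head at 1: ψ₁ = P₁/(ρg) = 638×1000 / (1000 × 9.81) = 65.04 m.
Velocity heads: v₁²/2g = 0.90²/19.62 = 0.041 m; v₂²/2g = 2.59²/19.62 = 0.342 m.
Total head H = z₁ + ψ₁ + v₁²/2g = 103.44 + 65.04 + 0.041 = 168.52 m.
ψ₂ = H − z₂ − v₂²/2g = 168.52 − 94.86 − 0.342 = 73.32 m.
P₂ = ρgψ₂ = 1000 × 9.81 × 73.32 ≈ 719 kPa.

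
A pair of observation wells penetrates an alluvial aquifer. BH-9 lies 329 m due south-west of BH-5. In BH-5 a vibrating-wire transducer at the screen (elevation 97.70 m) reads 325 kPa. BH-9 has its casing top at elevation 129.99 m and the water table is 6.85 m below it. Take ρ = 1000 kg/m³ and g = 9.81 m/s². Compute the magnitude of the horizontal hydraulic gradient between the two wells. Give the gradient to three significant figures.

Pressure head at BH-5: ψ = P/(ρg) = 325×1000 / (1000 × 9.81) = 33.13 m.
Total head at BH-5: h = z + ψ = 97.70 + 33.13 = 130.83 m.
Total head at BH-9: h = 129.99 − 6.85 = 123.14 m.
Head difference: h(BH-5) − h(BH-9) = 130.83 − 123.14 = 7.69 m.
Hydraulic gradient: i = |Δh| / L = 7.69 / 329 = 0.0234.

i ≈ 0.0234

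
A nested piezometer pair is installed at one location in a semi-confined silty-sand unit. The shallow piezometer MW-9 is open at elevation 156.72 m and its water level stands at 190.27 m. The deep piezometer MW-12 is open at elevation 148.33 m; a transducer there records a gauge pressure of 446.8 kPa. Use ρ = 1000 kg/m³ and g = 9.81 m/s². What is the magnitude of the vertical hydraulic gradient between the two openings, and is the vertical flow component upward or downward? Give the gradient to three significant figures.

|i_v| ≈ 0.430; vertical flow is upward

Total head at MW-9: h = 190.27 m (water level in the standpipe).
Pressure head at MW-12: ψ = P/(ρg) = 446.8×1000 / (1000 × 9.81) = 45.55 m.
Total head at MW-12: h = z + ψ = 148.33 + 45.55 = 193.88 m.
Δh = h(MW-9) − h(MW-12) = 190.27 − 193.88 = -3.61 m.
Vertical separation Δz = 156.72 − 148.33 = 8.39 m.
|i_v| = |Δh| / Δz = 3.61 / 8.39 = 0.430.
Head is higher in the deep piezometer, so vertical flow is upward (discharge condition).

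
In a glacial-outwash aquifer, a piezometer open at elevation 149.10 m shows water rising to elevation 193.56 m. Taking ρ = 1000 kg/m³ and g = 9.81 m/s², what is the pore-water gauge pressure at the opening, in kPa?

P ≈ 436 kPa

Pressure head ψ = h − z = 193.56 − 149.10 = 44.46 m.
P = ρgψ = 1000 × 9.81 × 44.46 = 436153 Pa ≈ 436 kPa.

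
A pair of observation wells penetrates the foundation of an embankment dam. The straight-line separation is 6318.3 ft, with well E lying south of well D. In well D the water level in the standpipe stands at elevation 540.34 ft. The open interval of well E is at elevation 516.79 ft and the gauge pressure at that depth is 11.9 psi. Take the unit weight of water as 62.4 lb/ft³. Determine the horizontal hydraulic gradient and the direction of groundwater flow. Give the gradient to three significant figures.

Total head at well D: h = 540.34 ft (water level in the piezometer is the total head).
Pressure head at well E: ψ = 144·P/γ = 144 × 11.9 / 62.4 = 27.46 ft.
Total head at well E: h = z + ψ = 516.79 + 27.46 = 544.25 ft.
Head difference: h(well D) − h(well E) = 540.34 − 544.25 = -3.91 ft.
Hydraulic gradient: i = |Δh| / L = 3.91 / 6318.3 = 0.000619.
Flow is from higher to lower head: from well E toward well D, i.e. toward the north.

i ≈ 0.000619; groundwater flows toward the north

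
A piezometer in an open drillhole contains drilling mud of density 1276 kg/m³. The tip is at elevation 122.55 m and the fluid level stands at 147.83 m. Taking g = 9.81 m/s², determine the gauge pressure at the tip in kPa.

P ≈ 316 kPa

Pressure head ψ = h − z = 147.83 − 122.55 = 25.28 m.
P = ρgψ = 1276 × 9.81 × 25.28 = 316444 Pa ≈ 316 kPa.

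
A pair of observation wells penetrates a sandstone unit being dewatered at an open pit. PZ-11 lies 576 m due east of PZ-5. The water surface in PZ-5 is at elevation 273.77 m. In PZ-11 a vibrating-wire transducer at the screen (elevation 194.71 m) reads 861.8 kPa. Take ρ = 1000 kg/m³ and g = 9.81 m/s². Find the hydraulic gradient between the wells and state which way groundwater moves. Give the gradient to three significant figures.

Total head at PZ-5: h = 273.77 m (water level in the piezometer is the total head).
Pressure head at PZ-11: ψ = P/(ρg) = 861.8×1000 / (1000 × 9.81) = 87.85 m.
Total head at PZ-11: h = z + ψ = 194.71 + 87.85 = 282.56 m.
Head difference: h(PZ-5) − h(PZ-11) = 273.77 − 282.56 = -8.79 m.
Hydraulic gradient: i = |Δh| / L = 8.79 / 576 = 0.0153.
Flow is from higher to lower head: from PZ-11 toward PZ-5, i.e. toward the west.

i ≈ 0.0153; groundwater flows toward the west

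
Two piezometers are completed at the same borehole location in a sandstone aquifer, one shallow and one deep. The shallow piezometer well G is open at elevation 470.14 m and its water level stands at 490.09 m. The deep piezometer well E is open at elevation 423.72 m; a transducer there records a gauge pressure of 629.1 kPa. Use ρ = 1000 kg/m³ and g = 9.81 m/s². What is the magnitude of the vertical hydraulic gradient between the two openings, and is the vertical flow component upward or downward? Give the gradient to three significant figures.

|i_v| ≈ 0.0483; vertical flow is downward

Total head at well G: h = 490.09 m (water level in the standpipe).
Pressure head at well E: ψ = P/(ρg) = 629.1×1000 / (1000 × 9.81) = 64.13 m.
Total head at well E: h = z + ψ = 423.72 + 64.13 = 487.85 m.
Δh = h(well G) − h(well E) = 490.09 − 487.85 = 2.24 m.
Vertical separation Δz = 470.14 − 423.72 = 46.42 m.
|i_v| = |Δh| / Δz = 2.24 / 46.42 = 0.0483.
Head is higher in the shallow piezometer, so vertical flow is downward (recharge condition).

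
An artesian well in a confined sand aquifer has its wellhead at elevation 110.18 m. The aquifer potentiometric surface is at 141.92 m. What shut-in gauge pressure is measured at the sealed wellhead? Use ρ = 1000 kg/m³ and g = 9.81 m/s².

P ≈ 311 kPa

Head above the cap: Δh = 141.92 − 110.18 = 31.74 m.
P = ρgΔh = 1000 × 9.81 × 31.74 = 311369 Pa ≈ 311 kPa.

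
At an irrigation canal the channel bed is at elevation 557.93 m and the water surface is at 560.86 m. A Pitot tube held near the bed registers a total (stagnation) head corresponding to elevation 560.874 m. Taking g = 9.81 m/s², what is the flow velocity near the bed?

v ≈ 0.524 m/s

Near the bed, under hydrostatic conditions, the piezometric head (z + ψ) equals the free-surface elevation, 560.86 m.
Velocity head = total − piezometric = 560.874 − 560.86 = 0.014 m.
v = √(2g·h_v) = √(2 × 9.81 × 0.014) = 0.524 m/s.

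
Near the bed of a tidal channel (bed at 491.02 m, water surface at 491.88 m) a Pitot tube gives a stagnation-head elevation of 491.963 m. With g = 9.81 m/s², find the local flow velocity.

Near the bed, under hydrostatic conditions, the piezometric head (z + ψ) equals the free-surface elevation, 491.88 m.
Velocity head = total − piezometric = 491.963 − 491.88 = 0.083 m.
v = √(2g·h_v) = √(2 × 9.81 × 0.083) = 1.28 m/s.

v ≈ 1.28 m/s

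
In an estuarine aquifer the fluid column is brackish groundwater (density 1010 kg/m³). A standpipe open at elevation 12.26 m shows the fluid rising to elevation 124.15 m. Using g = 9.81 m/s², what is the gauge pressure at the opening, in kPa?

Pressure head ψ = h − z = 124.15 − 12.26 = 111.89 m.
P = ρgψ = 1010 × 9.81 × 111.89 = 1108617 Pa ≈ 1110 kPa.

P ≈ 1110 kPa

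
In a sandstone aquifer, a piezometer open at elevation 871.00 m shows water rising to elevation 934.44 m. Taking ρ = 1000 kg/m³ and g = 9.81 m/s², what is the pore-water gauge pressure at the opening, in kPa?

Pressure head ψ = h − z = 934.44 − 871.00 = 63.44 m.
P = ρgψ = 1000 × 9.81 × 63.44 = 622346 Pa ≈ 622 kPa.

P ≈ 622 kPa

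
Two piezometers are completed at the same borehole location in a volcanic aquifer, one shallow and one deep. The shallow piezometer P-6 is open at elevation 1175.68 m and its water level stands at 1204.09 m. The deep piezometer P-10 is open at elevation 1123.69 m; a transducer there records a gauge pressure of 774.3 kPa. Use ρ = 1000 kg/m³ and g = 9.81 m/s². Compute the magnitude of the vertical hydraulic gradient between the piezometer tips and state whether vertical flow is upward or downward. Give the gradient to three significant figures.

|i_v| ≈ 0.0283; vertical flow is downward

Total head at P-6: h = 1204.09 m (water level in the standpipe).
Pressure head at P-10: ψ = P/(ρg) = 774.3×1000 / (1000 × 9.81) = 78.93 m.
Total head at P-10: h = z + ψ = 1123.69 + 78.93 = 1202.62 m.
Δh = h(P-6) − h(P-10) = 1204.09 − 1202.62 = 1.47 m.
Vertical separation Δz = 1175.68 − 1123.69 = 51.99 m.
|i_v| = |Δh| / Δz = 1.47 / 51.99 = 0.0283.
Head is higher in the shallow piezometer, so vertical flow is downward (recharge condition).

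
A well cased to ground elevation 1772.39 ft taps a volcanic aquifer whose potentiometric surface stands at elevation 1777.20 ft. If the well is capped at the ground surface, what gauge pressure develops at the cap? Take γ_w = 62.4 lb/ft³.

P ≈ 2.08 psi

Head above the cap: Δh = 1777.20 − 1772.39 = 4.81 ft.
P = γΔh/144 = 62.4 × 4.81 / 144 = 2.08 psi.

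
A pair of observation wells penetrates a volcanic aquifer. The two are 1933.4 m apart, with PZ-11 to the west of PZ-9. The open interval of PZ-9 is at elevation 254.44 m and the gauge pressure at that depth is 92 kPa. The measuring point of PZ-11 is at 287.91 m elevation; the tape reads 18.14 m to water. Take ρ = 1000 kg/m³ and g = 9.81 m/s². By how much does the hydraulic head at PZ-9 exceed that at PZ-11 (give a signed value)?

Pressure head at PZ-9: ψ = P/(ρg) = 92×1000 / (1000 × 9.81) = 9.38 m.
Total head at PZ-9: h = z + ψ = 254.44 + 9.38 = 263.82 m.
Total head at PZ-11: h = 287.91 − 18.14 = 269.77 m.
Head difference: h(PZ-9) − h(PZ-11) = 263.82 − 269.77 = -5.95 m.

Δh ≈ -5.95 m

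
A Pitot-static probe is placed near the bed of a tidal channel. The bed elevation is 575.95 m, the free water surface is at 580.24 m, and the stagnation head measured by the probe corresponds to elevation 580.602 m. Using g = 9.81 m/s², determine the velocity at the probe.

Near the bed, under hydrostatic conditions, the piezometric head (z + ψ) equals the free-surface elevation, 580.24 m.
Velocity head = total − piezometric = 580.602 − 580.24 = 0.362 m.
v = √(2g·h_v) = √(2 × 9.81 × 0.362) = 2.67 m/s.

v ≈ 2.67 m/s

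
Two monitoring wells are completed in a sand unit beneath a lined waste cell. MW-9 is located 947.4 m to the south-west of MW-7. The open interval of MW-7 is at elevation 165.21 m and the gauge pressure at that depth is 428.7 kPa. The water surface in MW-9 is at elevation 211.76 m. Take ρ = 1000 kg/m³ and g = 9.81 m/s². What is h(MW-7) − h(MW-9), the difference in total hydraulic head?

Pressure head at MW-7: ψ = P/(ρg) = 428.7×1000 / (1000 × 9.81) = 43.70 m.
Total head at MW-7: h = z + ψ = 165.21 + 43.70 = 208.91 m.
Total head at MW-9: h = 211.76 m (water level in the piezometer is the total head).
Head difference: h(MW-7) − h(MW-9) = 208.91 − 211.76 = -2.85 m.

Δh ≈ -2.85 m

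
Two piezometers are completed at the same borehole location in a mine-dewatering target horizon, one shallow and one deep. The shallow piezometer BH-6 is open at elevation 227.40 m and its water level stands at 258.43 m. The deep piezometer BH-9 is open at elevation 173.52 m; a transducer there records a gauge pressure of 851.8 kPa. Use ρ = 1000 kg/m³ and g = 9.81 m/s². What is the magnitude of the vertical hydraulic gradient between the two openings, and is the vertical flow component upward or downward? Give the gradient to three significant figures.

Total head at BH-6: h = 258.43 m (water level in the standpipe).
Pressure head at BH-9: ψ = P/(ρg) = 851.8×1000 / (1000 × 9.81) = 86.83 m.
Total head at BH-9: h = z + ψ = 173.52 + 86.83 = 260.35 m.
Δh = h(BH-6) − h(BH-9) = 258.43 − 260.35 = -1.92 m.
Vertical separation Δz = 227.40 − 173.52 = 53.88 m.
|i_v| = |Δh| / Δz = 1.92 / 53.88 = 0.0356.
Head is higher in the deep piezometer, so vertical flow is upward (discharge condition).

|i_v| ≈ 0.0356; vertical flow is upward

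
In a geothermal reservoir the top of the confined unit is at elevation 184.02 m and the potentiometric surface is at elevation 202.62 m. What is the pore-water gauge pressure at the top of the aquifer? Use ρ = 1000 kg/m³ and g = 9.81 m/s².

P ≈ 182 kPa

Pressure head at the aquifer top: ψ = h − z = 202.62 − 184.02 = 18.60 m.
P = ρgψ = 1000 × 9.81 × 18.60 = 182466 Pa ≈ 182 kPa.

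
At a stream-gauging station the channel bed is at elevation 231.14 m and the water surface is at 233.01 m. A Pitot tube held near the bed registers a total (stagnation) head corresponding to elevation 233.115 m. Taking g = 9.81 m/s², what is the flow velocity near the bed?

Near the bed, under hydrostatic conditions, the piezometric head (z + ψ) equals the free-surface elevation, 233.01 m.
Velocity head = total − piezometric = 233.115 − 233.01 = 0.105 m.
v = √(2g·h_v) = √(2 × 9.81 × 0.105) = 1.44 m/s.

v ≈ 1.44 m/s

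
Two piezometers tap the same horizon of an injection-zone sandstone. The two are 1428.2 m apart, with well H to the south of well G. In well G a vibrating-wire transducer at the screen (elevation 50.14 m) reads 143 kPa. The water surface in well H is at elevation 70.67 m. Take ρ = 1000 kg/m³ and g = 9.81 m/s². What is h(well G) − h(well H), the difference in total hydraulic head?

Pressure head at well G: ψ = P/(ρg) = 143×1000 / (1000 × 9.81) = 14.58 m.
Total head at well G: h = z + ψ = 50.14 + 14.58 = 64.72 m.
Total head at well H: h = 70.67 m (water level in the piezometer is the total head).
Head difference: h(well G) − h(well H) = 64.72 − 70.67 = -5.95 m.

Δh ≈ -5.95 m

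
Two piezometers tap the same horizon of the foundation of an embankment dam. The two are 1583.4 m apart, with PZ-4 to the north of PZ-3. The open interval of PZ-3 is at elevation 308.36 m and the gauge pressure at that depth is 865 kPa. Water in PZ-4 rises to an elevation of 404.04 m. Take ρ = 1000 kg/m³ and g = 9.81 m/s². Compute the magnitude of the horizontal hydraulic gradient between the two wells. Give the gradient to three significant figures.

Pressure head at PZ-3: ψ = P/(ρg) = 865×1000 / (1000 × 9.81) = 88.18 m.
Total head at PZ-3: h = z + ψ = 308.36 + 88.18 = 396.54 m.
Total head at PZ-4: h = 404.04 m (water level in the piezometer is the total head).
Head difference: h(PZ-3) − h(PZ-4) = 396.54 − 404.04 = -7.50 m.
Hydraulic gradient: i = |Δh| / L = 7.50 / 1583.4 = 0.00474.

i ≈ 0.00474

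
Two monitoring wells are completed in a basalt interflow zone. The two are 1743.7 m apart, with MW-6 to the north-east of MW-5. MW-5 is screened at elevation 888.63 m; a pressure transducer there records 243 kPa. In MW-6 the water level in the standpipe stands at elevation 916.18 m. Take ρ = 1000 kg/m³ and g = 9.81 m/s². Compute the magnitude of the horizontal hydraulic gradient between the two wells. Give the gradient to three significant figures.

Pressure head at MW-5: ψ = P/(ρg) = 243×1000 / (1000 × 9.81) = 24.77 m.
Total head at MW-5: h = z + ψ = 888.63 + 24.77 = 913.40 m.
Total head at MW-6: h = 916.18 m (water level in the piezometer is the total head).
Head difference: h(MW-5) − h(MW-6) = 913.40 − 916.18 = -2.78 m.
Hydraulic gradient: i = |Δh| / L = 2.78 / 1743.7 = 0.00159.

i ≈ 0.00159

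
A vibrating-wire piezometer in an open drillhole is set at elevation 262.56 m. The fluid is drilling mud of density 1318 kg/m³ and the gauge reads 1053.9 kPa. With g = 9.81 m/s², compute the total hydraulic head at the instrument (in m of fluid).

h ≈ 344.07 m

ψ = P/(ρg) = 1053.9×1000 / (1318 × 9.81) = 81.51 m.
h = z + ψ = 262.56 + 81.51 = 344.07 m.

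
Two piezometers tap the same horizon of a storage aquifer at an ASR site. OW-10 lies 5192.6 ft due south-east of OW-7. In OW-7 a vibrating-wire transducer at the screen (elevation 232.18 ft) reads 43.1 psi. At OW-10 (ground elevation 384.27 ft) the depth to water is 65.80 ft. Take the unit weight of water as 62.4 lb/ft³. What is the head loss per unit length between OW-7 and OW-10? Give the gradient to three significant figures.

Pressure head at OW-7: ψ = 144·P/γ = 144 × 43.1 / 62.4 = 99.46 ft.
Total head at OW-7: h = z + ψ = 232.18 + 99.46 = 331.64 ft.
Total head at OW-10: h = 384.27 − 65.80 = 318.47 ft.
Head difference: h(OW-7) − h(OW-10) = 331.64 − 318.47 = 13.17 ft.
Hydraulic gradient: i = |Δh| / L = 13.17 / 5192.6 = 0.00254.

i ≈ 0.00254 ft/ft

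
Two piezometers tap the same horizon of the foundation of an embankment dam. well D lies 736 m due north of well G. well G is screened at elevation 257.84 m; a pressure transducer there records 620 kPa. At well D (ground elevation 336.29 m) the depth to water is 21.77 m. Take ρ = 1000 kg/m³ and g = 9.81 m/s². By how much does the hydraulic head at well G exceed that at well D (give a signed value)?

Δh ≈ 6.52 m

Pressure head at well G: ψ = P/(ρg) = 620×1000 / (1000 × 9.81) = 63.20 m.
Total head at well G: h = z + ψ = 257.84 + 63.20 = 321.04 m.
Total head at well D: h = 336.29 − 21.77 = 314.52 m.
Head difference: h(well G) − h(well D) = 321.04 − 314.52 = 6.52 m.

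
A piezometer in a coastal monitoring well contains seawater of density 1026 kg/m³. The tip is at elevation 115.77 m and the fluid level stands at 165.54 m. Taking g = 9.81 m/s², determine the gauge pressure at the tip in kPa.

P ≈ 501 kPa

Pressure head ψ = h − z = 165.54 − 115.77 = 49.77 m.
P = ρgψ = 1026 × 9.81 × 49.77 = 500938 Pa ≈ 501 kPa.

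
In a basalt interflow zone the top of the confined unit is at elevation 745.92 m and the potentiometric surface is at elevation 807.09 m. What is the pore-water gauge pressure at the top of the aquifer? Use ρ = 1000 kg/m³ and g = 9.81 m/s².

P ≈ 600 kPa

Pressure head at the aquifer top: ψ = h − z = 807.09 − 745.92 = 61.17 m.
P = ρgψ = 1000 × 9.81 × 61.17 = 600078 Pa ≈ 600 kPa.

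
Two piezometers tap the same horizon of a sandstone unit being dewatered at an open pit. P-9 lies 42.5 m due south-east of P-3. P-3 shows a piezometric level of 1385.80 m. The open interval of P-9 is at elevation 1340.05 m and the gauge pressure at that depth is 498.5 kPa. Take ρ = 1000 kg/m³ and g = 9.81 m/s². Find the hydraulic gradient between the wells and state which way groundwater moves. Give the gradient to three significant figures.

i ≈ 0.119; groundwater flows toward the north-west

Total head at P-3: h = 1385.80 m (water level in the piezometer is the total head).
Pressure head at P-9: ψ = P/(ρg) = 498.5×1000 / (1000 × 9.81) = 50.82 m.
Total head at P-9: h = z + ψ = 1340.05 + 50.82 = 1390.87 m.
Head difference: h(P-3) − h(P-9) = 1385.80 − 1390.87 = -5.07 m.
Hydraulic gradient: i = |Δh| / L = 5.07 / 42.5 = 0.119.
Flow is from higher to lower head: from P-9 toward P-3, i.e. toward the north-west.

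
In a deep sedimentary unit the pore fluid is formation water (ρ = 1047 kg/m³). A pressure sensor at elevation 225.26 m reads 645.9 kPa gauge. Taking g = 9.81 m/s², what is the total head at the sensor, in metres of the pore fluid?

ψ = P/(ρg) = 645.9×1000 / (1047 × 9.81) = 62.89 m.
h = z + ψ = 225.26 + 62.89 = 288.15 m.

h ≈ 288.15 m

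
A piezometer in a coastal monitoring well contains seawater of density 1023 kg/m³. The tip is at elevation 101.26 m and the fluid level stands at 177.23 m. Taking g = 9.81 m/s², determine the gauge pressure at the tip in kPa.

Pressure head ψ = h − z = 177.23 − 101.26 = 75.97 m.
P = ρgψ = 1023 × 9.81 × 75.97 = 762407 Pa ≈ 762 kPa.

P ≈ 762 kPa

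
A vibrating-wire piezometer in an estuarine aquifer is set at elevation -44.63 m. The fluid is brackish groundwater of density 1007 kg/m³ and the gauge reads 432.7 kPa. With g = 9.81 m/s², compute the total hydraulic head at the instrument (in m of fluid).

h ≈ -0.83 m

ψ = P/(ρg) = 432.7×1000 / (1007 × 9.81) = 43.80 m.
h = z + ψ = -44.63 + 43.80 = -0.83 m.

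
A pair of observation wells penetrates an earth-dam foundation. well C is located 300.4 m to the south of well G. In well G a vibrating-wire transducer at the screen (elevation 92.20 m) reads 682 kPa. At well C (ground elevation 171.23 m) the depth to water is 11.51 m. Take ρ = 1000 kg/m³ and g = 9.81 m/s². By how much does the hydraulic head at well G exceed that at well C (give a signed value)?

Pressure head at well G: ψ = P/(ρg) = 682×1000 / (1000 × 9.81) = 69.52 m.
Total head at well G: h = z + ψ = 92.20 + 69.52 = 161.72 m.
Total head at well C: h = 171.23 − 11.51 = 159.72 m.
Head difference: h(well G) − h(well C) = 161.72 − 159.72 = 2.00 m.

Δh ≈ 2.00 m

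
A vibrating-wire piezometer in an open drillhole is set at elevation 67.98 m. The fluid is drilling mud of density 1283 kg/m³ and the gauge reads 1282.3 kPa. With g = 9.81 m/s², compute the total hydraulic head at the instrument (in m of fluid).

h ≈ 169.86 m

ψ = P/(ρg) = 1282.3×1000 / (1283 × 9.81) = 101.88 m.
h = z + ψ = 67.98 + 101.88 = 169.86 m.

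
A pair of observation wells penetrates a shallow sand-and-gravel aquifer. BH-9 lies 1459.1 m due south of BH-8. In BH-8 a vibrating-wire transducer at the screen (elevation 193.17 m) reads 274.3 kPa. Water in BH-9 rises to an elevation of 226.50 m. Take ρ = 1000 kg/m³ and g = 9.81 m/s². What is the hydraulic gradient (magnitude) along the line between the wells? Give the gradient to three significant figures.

i ≈ 0.00368

Pressure head at BH-8: ψ = P/(ρg) = 274.3×1000 / (1000 × 9.81) = 27.96 m.
Total head at BH-8: h = z + ψ = 193.17 + 27.96 = 221.13 m.
Total head at BH-9: h = 226.50 m (water level in the piezometer is the total head).
Head difference: h(BH-8) − h(BH-9) = 221.13 − 226.50 = -5.37 m.
Hydraulic gradient: i = |Δh| / L = 5.37 / 1459.1 = 0.00368.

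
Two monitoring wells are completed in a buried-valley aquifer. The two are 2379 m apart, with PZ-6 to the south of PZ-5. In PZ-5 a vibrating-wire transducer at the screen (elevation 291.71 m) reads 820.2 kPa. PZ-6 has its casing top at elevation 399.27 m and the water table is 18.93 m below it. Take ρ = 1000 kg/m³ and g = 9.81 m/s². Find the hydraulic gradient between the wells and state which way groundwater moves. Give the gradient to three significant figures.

Pressure head at PZ-5: ψ = P/(ρg) = 820.2×1000 / (1000 × 9.81) = 83.61 m.
Total head at PZ-5: h = z + ψ = 291.71 + 83.61 = 375.32 m.
Total head at PZ-6: h = 399.27 − 18.93 = 380.34 m.
Head difference: h(PZ-5) − h(PZ-6) = 375.32 − 380.34 = -5.02 m.
Hydraulic gradient: i = |Δh| / L = 5.02 / 2379 = 0.00211.
Flow is from higher to lower head: from PZ-6 toward PZ-5, i.e. toward the north.

i ≈ 0.00211; groundwater flows toward the north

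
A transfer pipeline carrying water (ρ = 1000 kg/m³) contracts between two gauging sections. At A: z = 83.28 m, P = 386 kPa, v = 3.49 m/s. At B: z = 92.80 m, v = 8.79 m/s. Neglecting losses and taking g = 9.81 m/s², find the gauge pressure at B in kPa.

Pressure head at A: ψ₁ = P₁/(ρg) = 386×1000 / (1000 × 9.81) = 39.35 m.
Velocity heads: v₁²/2g = 3.49²/19.62 = 0.621 m; v₂²/2g = 8.79²/19.62 = 3.938 m.
Total head H = z₁ + ψ₁ + v₁²/2g = 83.28 + 39.35 + 0.621 = 123.25 m.
ψ₂ = H − z₂ − v₂²/2g = 123.25 − 92.80 − 3.938 = 26.51 m.
P₂ = ρgψ₂ = 1000 × 9.81 × 26.51 ≈ 260 kPa.

P₂ ≈ 260 kPa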